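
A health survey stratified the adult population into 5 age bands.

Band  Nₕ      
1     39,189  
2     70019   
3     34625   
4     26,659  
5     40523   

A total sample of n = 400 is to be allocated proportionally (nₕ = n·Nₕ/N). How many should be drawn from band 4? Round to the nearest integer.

51

N = 39189 + 70019 + 34625 + 26659 + 40523 = 211015.
n_4 = 400·26659/211015 = 50.535... → 51.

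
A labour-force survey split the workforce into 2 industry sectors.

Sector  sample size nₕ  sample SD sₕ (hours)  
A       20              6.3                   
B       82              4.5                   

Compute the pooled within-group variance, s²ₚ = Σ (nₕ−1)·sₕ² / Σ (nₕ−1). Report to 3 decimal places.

A: (20−1)·6.3² = 19·39.69 = 754.11
B: (82−1)·4.5² = 81·20.25 = 1640.25
Numerator = 2394.36; denominator = Σ(nₕ−1) = 100.
s²ₚ = 2394.36/100 = 23.9436 → 23.944.

23.944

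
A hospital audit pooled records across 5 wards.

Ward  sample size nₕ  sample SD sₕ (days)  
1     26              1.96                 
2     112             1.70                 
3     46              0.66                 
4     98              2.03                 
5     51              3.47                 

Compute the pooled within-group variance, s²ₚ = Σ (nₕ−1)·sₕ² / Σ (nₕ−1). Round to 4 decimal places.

1: (26−1)·1.96² = 25·3.8416 = 96.04
2: (112−1)·1.70² = 111·2.89 = 320.79
3: (46−1)·0.66² = 45·0.4356 = 19.602
4: (98−1)·2.03² = 97·4.1209 = 399.7273
5: (51−1)·3.47² = 50·12.0409 = 602.045
Numerator = 1438.2043; denominator = Σ(nₕ−1) = 328.
s²ₚ = 1438.2043/328 = 4.384769... → 4.3848.

4.3848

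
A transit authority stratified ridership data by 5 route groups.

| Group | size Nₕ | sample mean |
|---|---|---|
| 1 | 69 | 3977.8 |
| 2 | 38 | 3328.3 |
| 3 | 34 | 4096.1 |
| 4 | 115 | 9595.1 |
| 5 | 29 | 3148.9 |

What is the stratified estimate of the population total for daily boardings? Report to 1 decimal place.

1734965.6

1: 69·3977.8 = 274468.2
2: 38·3328.3 = 126475.4
3: 34·4096.1 = 139267.4
4: 115·9595.1 = 1103436.5
5: 29·3148.9 = 91318.1
τ̂ = Σ Nₕx̄ₕ = 1734965.6.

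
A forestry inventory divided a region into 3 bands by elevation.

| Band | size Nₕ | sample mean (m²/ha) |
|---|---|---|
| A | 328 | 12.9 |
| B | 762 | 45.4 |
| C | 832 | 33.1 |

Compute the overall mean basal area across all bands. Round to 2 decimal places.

N = 328 + 762 + 832 = 1922.
Overall mean = Σ (Nₕ/N)·x̄ₕ — weight by population share, not a simple average.
Σ Nₕx̄ₕ = 328·12.9 + 762·45.4 + 832·33.1 = 4231.2 + 34594.8 + 27539.2 = 66365.2.
Divide by N: 66365.2 / 1922 = 34.5292... → 34.53.

34.53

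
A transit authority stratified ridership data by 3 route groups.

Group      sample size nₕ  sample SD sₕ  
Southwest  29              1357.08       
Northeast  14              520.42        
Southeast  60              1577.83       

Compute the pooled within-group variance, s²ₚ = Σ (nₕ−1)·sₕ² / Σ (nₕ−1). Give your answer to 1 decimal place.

2019708.4

Degrees of freedom: 28 + 13 + 59 = 100.
Σ(nₕ−1)sₕ² = 28·1841666.1264 + 13·270836.9764 + 59·2489547.5089 = 201970835.2575.
s²ₚ = 201970835.2575 / 100 = 2019708.353... → 2019708.4.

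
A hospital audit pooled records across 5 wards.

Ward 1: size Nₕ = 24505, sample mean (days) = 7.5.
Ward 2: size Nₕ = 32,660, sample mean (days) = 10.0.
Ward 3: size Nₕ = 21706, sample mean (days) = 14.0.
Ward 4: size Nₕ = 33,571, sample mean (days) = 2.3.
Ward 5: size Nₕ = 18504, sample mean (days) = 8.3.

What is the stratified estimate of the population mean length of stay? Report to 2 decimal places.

7.98

N = 24505 + 32660 + 21706 + 33571 + 18504 = 130946.
Weight each subgroup mean by Nₕ/N and sum.
Σ Nₕx̄ₕ = 24505·7.5 + 32660·10.0 + 21706·14.0 + 33571·2.3 + 18504·8.3 = 183787.5 + 326600 + 303884 + 77213.3 + 153583.2 = 1045068.
Divide by N: 1045068 / 130946 = 7.9809... → 7.98.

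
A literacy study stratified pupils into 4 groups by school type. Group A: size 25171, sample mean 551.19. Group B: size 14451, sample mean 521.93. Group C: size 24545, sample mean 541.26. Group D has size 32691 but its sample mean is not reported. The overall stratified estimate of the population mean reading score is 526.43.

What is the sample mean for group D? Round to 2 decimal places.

Σ Nₕx̄ₕ = N·μ, so 32691·x̄_D = 96858·526.43 − (25171·551.19 + 14451·521.93 + 24545·541.26).
= 50988956.94 − 34701640.62 = 16287316.32.
x̄_D = 16287316.32 / 32691 = 498.2202... → 498.22.

498.22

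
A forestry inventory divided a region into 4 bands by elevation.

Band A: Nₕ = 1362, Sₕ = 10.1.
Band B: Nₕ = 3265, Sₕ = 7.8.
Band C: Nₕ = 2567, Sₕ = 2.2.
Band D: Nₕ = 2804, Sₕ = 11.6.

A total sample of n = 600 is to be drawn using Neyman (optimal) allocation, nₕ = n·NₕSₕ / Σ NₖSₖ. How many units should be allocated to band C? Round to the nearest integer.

44

A: NₕSₕ = 1362·10.1 = 13756.2
B: NₕSₕ = 3265·7.8 = 25467
C: NₕSₕ = 2567·2.2 = 5647.4
D: NₕSₕ = 2804·11.6 = 32526.4
Σ NₕSₕ = 77397.
n_C = 600·5647.4/77397 = 43.780... → 44.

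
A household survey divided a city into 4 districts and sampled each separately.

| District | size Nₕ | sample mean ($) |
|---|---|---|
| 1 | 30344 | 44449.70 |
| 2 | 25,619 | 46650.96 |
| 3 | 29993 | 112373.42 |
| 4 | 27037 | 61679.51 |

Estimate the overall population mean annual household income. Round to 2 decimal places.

67101.30

N = 112993; weights Wₕ = Nₕ/N = (0.2685, 0.2267, 0.2654, 0.2393).
x̄_st = Σ Wₕ·x̄ₕ = 0.2685·44449.70 + 0.2267·46650.96 + 0.2654·112373.42 + 0.2393·61679.51 ≈ 67101.3031...
→ 67101.30.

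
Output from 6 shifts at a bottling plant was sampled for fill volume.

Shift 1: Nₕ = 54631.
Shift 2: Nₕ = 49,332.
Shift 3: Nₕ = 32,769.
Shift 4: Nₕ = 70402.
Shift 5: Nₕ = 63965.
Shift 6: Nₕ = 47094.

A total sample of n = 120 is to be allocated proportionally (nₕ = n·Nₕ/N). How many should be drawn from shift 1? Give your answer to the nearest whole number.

Share of shift 1 = 54631/318193 = 0.17169.
Allocate 120 × 0.17169 = 20.603... → 21.

21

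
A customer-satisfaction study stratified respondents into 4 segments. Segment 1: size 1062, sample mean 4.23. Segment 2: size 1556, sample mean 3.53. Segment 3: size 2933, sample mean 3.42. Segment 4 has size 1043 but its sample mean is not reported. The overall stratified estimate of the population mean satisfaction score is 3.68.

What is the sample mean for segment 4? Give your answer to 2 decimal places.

N = 1062 + 1556 + 2933 + 1043 = 6594.
Overall total = μ·N = 3.68·6594 = 24265.92.
Subtract the known strata: 1062·4.23 + 1556·3.53 + 2933·3.42 = 20015.8.
Remaining total for segment 4: 24265.92 − 20015.8 = 4250.12.
Divide by its size: 4250.12 / 1043 = 4.0749... → 4.07.

4.07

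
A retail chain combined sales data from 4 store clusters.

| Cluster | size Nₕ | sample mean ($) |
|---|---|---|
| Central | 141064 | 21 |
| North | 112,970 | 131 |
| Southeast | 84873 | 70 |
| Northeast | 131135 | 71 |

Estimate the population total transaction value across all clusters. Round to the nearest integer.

Estimate total by summing Nₕ·x̄ₕ over strata.
141064·21 + 112970·131 + 84873·70 + 131135·71 = 2962344 + 14799070 + 5941110 + 9310585 = 33013109.

33013109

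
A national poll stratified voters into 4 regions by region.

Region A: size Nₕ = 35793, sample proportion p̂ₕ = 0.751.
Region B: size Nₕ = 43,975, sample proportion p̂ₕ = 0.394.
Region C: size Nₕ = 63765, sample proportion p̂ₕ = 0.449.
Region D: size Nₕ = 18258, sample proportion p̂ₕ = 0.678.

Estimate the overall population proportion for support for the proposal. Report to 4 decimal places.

N = 35793 + 43975 + 63765 + 18258 = 161791.
Overall proportion = Σ (Nₕ/N)·p̂ₕ.
Σ Nₕp̂ₕ = 26880.543 + 17326.15 + 28630.485 + 12378.924 = 85216.102.
85216.102 / 161791 = 0.526705... → 0.5267.

0.5267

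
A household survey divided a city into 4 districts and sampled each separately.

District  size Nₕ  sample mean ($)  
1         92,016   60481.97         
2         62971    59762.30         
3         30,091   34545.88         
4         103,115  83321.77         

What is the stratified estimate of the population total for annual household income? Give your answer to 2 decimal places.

18959845133.45

1: 92016·60481.97 = 5565308951.52
2: 62971·59762.30 = 3763291793.3
3: 30091·34545.88 = 1039520075.08
4: 103115·83321.77 = 8591724313.55
τ̂ = Σ Nₕx̄ₕ = 18959845133.45.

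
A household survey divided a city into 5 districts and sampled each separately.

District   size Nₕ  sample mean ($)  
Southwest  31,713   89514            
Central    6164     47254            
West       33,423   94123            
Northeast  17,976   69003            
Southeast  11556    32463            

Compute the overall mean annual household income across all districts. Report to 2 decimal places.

x̄_st = (Σ Nₕx̄ₕ) / (Σ Nₕ) = (31713·89514 + 6164·47254 + 33423·94123 + 17976·69003 + 11556·32463) / 100832
= 7891444523 / 100832 = 78263.2946... → 78263.29.

78263.29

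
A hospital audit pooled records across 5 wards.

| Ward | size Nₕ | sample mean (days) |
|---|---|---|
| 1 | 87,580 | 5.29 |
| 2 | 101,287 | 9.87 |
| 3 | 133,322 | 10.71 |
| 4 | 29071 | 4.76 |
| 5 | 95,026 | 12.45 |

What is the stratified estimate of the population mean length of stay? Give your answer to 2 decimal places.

9.44

N = 87580 + 101287 + 133322 + 29071 + 95026 = 446286.
Weight each subgroup mean by Nₕ/N and sum.
Σ Nₕx̄ₕ = 87580·5.29 + 101287·9.87 + 133322·10.71 + 29071·4.76 + 95026·12.45 = 463298.2 + 999702.69 + 1427878.62 + 138377.96 + 1183073.7 = 4212331.17.
Divide by N: 4212331.17 / 446286 = 9.4386... → 9.44.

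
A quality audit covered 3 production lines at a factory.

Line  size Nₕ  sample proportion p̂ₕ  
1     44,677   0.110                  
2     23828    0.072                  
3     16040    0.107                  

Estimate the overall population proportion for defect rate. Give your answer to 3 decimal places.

Wₕ = Nₕ/N with N = 84545: 0.5284, 0.2818, 0.1897.
p̂_st = 0.5284·0.110 + 0.2818·0.072 + 0.1897·0.107 ≈ 0.09872... → 0.099.

0.099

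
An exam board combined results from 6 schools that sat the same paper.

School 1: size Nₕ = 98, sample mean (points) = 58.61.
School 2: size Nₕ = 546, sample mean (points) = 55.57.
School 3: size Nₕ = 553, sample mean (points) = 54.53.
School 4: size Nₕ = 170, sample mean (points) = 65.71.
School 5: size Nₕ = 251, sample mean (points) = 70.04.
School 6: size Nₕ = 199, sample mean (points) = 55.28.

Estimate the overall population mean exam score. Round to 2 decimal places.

58.33

N = 1817; weights Wₕ = Nₕ/N = (0.0539, 0.3005, 0.3043, 0.0936, 0.1381, 0.1095).
x̄_st = Σ Wₕ·x̄ₕ = 0.0539·58.61 + 0.3005·55.57 + 0.3043·54.53 + 0.0936·65.71 + 0.1381·70.04 + 0.1095·55.28 ≈ 58.3333...
→ 58.33.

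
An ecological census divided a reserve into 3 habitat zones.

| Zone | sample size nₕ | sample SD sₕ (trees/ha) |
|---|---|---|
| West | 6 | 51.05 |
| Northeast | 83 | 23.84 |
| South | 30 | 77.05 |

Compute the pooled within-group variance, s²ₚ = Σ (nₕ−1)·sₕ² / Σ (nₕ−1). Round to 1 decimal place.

West: (6−1)·51.05² = 5·2606.1025 = 13030.5125
Northeast: (83−1)·23.84² = 82·568.3456 = 46604.3392
South: (30−1)·77.05² = 29·5936.7025 = 172164.3725
Numerator = 231799.2242; denominator = Σ(nₕ−1) = 116.
s²ₚ = 231799.2242/116 = 1998.269... → 1998.3.

1998.3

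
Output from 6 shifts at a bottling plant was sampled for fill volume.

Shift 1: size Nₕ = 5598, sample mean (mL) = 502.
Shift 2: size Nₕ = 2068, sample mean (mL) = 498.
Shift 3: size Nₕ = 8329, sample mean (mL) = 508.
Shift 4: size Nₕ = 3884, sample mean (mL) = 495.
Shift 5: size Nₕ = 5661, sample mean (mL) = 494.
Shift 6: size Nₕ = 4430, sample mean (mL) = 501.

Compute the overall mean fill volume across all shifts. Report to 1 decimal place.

500.8

N = 29970; weights Wₕ = Nₕ/N = (0.1868, 0.0690, 0.2779, 0.1296, 0.1889, 0.1478).
x̄_st = Σ Wₕ·x̄ₕ = 0.1868·502 + 0.0690·498 + 0.2779·508 + 0.1296·495 + 0.1889·494 + 0.1478·501 ≈ 500.825...
→ 500.8.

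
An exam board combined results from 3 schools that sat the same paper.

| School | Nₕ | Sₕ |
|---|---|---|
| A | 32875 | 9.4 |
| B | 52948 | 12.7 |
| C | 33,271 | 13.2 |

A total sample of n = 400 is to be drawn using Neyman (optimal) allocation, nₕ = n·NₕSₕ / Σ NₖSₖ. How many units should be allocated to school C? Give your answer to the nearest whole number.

Σ NₕSₕ = 32875·9.4 + 52948·12.7 + 33271·13.2 = 1420641.8.
Share for C: 439177.2/1420641.8 = 0.30914.
n_C = 400 × 0.30914 = 123.656... → 124.

124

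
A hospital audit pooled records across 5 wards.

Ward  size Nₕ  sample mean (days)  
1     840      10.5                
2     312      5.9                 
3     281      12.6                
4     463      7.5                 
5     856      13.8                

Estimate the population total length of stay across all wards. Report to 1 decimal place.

29486.7

Estimate total by summing Nₕ·x̄ₕ over strata.
840·10.5 + 312·5.9 + 281·12.6 + 463·7.5 + 856·13.8 = 8820 + 1840.8 + 3540.6 + 3472.5 + 11812.8 = 29486.7.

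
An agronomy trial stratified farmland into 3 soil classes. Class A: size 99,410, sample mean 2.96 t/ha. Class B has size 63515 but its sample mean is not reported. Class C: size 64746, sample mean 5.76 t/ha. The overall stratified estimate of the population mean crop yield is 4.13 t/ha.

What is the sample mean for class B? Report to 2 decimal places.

4.30

Σ Nₕx̄ₕ = N·μ, so 63515·x̄_B = 227671·4.13 − (99410·2.96 + 64746·5.76).
= 940281.23 − 667190.56 = 273090.67.
x̄_B = 273090.67 / 63515 = 4.2996... → 4.30.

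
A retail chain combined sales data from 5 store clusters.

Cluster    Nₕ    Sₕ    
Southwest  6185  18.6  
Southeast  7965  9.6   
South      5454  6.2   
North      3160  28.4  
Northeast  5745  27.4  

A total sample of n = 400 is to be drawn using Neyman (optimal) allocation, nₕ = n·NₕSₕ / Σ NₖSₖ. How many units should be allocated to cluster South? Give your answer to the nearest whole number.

29

Σ NₕSₕ = 6185·18.6 + 7965·9.6 + 5454·6.2 + 3160·28.4 + 5745·27.4 = 472476.8.
Share for South: 33814.8/472476.8 = 0.07157.
n_South = 400 × 0.07157 = 28.628... → 29.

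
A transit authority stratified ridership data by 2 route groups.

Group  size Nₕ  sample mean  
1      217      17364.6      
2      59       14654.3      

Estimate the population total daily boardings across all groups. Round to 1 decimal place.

4632721.9

Population total = Σ Nₕ·x̄ₕ (each stratum's size times its mean).
217·17364.6 + 59·14654.3 = 3768118.2 + 864603.7 = 4632721.9.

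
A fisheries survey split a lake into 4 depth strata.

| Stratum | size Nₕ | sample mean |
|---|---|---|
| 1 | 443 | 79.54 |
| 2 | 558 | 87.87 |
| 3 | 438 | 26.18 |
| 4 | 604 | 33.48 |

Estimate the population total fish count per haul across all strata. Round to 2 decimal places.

1: 443·79.54 = 35236.22
2: 558·87.87 = 49031.46
3: 438·26.18 = 11466.84
4: 604·33.48 = 20221.92
τ̂ = Σ Nₕx̄ₕ = 115956.44.

115956.44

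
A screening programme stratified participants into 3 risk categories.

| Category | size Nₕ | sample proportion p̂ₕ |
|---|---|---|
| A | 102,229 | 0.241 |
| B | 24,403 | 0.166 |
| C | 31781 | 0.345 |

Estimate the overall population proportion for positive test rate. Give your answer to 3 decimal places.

0.250

Wₕ = Nₕ/N with N = 158413: 0.6453, 0.1540, 0.2006.
p̂_st = 0.6453·0.241 + 0.1540·0.166 + 0.2006·0.345 ≈ 0.25031... → 0.250.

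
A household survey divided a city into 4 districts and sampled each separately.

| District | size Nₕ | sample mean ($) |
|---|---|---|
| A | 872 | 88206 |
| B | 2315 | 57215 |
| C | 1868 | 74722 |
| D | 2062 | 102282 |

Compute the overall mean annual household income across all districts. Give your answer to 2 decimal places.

78664.40

N = 872 + 2315 + 1868 + 2062 = 7117.
The stratified mean weights each stratum mean by its population share Nₕ/N.
Σ Nₕx̄ₕ = 872·88206 + 2315·57215 + 1868·74722 + 2062·102282 = 76915632 + 132452725 + 139580696 + 210905484 = 559854537.
Divide by N: 559854537 / 7117 = 78664.4003... → 78664.40.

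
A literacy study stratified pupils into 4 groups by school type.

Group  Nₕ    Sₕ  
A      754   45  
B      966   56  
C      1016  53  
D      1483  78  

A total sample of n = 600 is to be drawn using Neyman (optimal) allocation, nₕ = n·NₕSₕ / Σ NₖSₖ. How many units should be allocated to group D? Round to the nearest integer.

A: NₕSₕ = 754·45 = 33930
B: NₕSₕ = 966·56 = 54096
C: NₕSₕ = 1016·53 = 53848
D: NₕSₕ = 1483·78 = 115674
Σ NₕSₕ = 257548.
n_D = 600·115674/257548 = 269.481... → 269.

269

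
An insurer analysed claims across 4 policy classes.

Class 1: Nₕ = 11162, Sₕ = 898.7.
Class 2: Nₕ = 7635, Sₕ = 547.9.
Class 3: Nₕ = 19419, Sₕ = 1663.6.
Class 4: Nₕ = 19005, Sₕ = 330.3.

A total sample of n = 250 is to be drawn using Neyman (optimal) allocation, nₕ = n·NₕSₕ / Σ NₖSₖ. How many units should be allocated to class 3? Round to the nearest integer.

153

1: NₕSₕ = 11162·898.7 = 10031289.4
2: NₕSₕ = 7635·547.9 = 4183216.5
3: NₕSₕ = 19419·1663.6 = 32305448.4
4: NₕSₕ = 19005·330.3 = 6277351.5
Σ NₕSₕ = 52797305.8.
n_3 = 250·32305448.4/52797305.8 = 152.969... → 153.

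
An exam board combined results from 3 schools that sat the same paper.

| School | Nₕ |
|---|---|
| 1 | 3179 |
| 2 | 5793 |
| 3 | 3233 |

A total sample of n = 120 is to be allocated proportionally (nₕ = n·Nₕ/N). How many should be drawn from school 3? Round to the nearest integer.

32

Share of school 3 = 3233/12205 = 0.26489.
Allocate 120 × 0.26489 = 31.787... → 32.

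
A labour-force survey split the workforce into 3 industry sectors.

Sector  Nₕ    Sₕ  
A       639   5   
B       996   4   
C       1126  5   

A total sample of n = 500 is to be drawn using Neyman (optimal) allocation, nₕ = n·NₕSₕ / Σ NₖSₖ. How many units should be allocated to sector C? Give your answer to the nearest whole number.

220

A: NₕSₕ = 639·5 = 3195
B: NₕSₕ = 996·4 = 3984
C: NₕSₕ = 1126·5 = 5630
Σ NₕSₕ = 12809.
n_C = 500·5630/12809 = 219.767... → 220.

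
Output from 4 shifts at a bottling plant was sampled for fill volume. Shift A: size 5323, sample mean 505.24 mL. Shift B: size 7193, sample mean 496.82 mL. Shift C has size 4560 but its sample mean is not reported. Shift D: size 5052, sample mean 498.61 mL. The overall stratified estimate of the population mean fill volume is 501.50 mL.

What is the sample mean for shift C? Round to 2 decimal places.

N = 5323 + 7193 + 4560 + 5052 = 22128.
Overall total = μ·N = 501.50·22128 = 11097192.
Subtract the known strata: 5323·505.24 + 7193·496.82 + 5052·498.61 = 8781996.5.
Remaining total for shift C: 11097192 − 8781996.5 = 2315195.5.
Divide by its size: 2315195.5 / 4560 = 507.7183... → 507.72.

507.72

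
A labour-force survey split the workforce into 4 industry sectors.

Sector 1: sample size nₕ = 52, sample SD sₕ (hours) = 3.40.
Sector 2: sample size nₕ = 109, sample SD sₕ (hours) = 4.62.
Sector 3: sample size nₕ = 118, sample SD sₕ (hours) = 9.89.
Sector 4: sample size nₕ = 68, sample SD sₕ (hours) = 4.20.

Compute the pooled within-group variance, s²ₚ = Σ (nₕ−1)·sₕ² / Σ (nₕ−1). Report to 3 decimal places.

Degrees of freedom: 51 + 108 + 117 + 67 = 343.
Σ(nₕ−1)sₕ² = 51·11.56 + 108·21.3444 + 117·97.8121 + 67·17.64 = 15520.6509.
s²ₚ = 15520.6509 / 343 = 45.24971... → 45.250.

45.250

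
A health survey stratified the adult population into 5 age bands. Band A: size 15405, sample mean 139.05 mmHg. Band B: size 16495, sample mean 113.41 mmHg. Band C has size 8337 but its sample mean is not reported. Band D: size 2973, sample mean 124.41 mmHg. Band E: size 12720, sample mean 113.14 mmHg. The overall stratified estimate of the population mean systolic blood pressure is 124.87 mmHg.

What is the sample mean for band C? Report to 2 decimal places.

Σ Nₕx̄ₕ = N·μ, so 8337·x̄_C = 55930·124.87 − (15405·139.05 + 16495·113.41 + 2973·124.41 + 12720·113.14).
= 6983979.1 − 5821774.93 = 1162204.17.
x̄_C = 1162204.17 / 8337 = 139.4032... → 139.40.

139.40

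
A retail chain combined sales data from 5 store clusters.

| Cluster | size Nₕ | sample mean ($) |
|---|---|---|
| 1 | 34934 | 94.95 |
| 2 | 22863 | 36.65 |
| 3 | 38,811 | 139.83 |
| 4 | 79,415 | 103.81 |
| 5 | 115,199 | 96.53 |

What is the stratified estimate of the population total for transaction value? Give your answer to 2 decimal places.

Estimate total by summing Nₕ·x̄ₕ over strata.
34934·94.95 + 22863·36.65 + 38811·139.83 + 79415·103.81 + 115199·96.53 = 3316983.3 + 837928.95 + 5426942.13 + 8244071.15 + 11120159.47 = 28946085.00.

28946085.00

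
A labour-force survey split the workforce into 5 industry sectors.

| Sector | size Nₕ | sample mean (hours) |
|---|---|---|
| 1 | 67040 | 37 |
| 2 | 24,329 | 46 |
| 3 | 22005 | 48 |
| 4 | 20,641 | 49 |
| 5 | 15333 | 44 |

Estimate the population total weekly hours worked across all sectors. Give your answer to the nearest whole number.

6341915

1: 67040·37 = 2480480
2: 24329·46 = 1119134
3: 22005·48 = 1056240
4: 20641·49 = 1011409
5: 15333·44 = 674652
τ̂ = Σ Nₕx̄ₕ = 6341915.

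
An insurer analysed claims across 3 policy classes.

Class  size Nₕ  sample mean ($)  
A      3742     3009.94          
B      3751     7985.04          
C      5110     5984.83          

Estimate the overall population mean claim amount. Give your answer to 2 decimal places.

5696.86

N = 3742 + 3751 + 5110 = 12603.
Overall mean = Σ (Nₕ/N)·x̄ₕ — weight by population share, not a simple average.
Σ Nₕx̄ₕ = 3742·3009.94 + 3751·7985.04 + 5110·5984.83 = 11263195.48 + 29951885.04 + 30582481.3 = 71797561.82.
Divide by N: 71797561.82 / 12603 = 5696.8628... → 5696.86.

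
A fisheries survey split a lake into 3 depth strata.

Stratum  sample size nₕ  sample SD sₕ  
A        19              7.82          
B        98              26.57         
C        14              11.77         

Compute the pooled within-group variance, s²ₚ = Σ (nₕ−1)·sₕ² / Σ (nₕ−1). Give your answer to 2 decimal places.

Degrees of freedom: 18 + 97 + 13 = 128.
Σ(nₕ−1)sₕ² = 18·61.1524 + 97·705.9649 + 13·138.5329 = 71380.2662.
s²ₚ = 71380.2662 / 128 = 557.6583... → 557.66.

557.66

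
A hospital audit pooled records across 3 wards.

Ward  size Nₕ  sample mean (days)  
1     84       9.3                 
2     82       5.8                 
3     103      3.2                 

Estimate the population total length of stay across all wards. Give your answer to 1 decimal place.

1586.4

1: 84·9.3 = 781.2
2: 82·5.8 = 475.6
3: 103·3.2 = 329.6
τ̂ = Σ Nₕx̄ₕ = 1586.4.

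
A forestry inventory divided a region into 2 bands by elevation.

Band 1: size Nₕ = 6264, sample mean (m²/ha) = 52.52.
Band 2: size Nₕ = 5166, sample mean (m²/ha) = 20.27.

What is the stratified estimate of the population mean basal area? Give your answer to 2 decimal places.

N = 11430; weights Wₕ = Nₕ/N = (0.5480, 0.4520).
x̄_st = Σ Wₕ·x̄ₕ = 0.5480·52.52 + 0.4520·20.27 ≈ 37.9440...
→ 37.94.

37.94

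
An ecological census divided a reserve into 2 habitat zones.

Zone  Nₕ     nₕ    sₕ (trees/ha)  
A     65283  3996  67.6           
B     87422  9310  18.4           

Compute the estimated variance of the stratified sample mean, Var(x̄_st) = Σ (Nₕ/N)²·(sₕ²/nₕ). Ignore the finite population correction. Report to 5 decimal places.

0.22093

N = 152705; Wₕ = Nₕ/N.
zone A: (65283/152705)²·67.6²/3996 = 0.20900737
zone B: (87422/152705)²·18.4²/9310 = 0.01191848
Sum = 0.22092585 → 0.22093.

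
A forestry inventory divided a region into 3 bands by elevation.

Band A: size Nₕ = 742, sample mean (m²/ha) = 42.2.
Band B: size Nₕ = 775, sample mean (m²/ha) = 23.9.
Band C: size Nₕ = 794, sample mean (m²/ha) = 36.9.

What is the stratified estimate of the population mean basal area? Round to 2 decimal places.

34.24

N = 2311; weights Wₕ = Nₕ/N = (0.3211, 0.3354, 0.3436).
x̄_st = Σ Wₕ·x̄ₕ = 0.3211·42.2 + 0.3354·23.9 + 0.3436·36.9 ≈ 34.2421...
→ 34.24.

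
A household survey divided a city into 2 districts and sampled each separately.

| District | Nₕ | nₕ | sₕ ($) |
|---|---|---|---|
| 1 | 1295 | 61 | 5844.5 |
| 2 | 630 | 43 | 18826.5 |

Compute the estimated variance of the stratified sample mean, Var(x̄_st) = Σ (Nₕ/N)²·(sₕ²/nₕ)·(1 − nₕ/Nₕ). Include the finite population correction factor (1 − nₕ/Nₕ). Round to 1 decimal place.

1064082.5

N = 1925; Wₕ = Nₕ/N.
district 1: (1295/1925)²·5844.5²/61·(1 − 61/1295) = 241483.9946
district 2: (630/1925)²·18826.5²/43·(1 − 43/630) = 822598.4838
Sum = 1064082.4784 → 1064082.5.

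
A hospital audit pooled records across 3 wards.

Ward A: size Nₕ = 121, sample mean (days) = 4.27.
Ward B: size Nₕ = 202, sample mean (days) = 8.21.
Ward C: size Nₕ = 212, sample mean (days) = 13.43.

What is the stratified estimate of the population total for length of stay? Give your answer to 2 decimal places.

5022.25

Estimate total by summing Nₕ·x̄ₕ over strata.
121·4.27 + 202·8.21 + 212·13.43 = 516.67 + 1658.42 + 2847.16 = 5022.25.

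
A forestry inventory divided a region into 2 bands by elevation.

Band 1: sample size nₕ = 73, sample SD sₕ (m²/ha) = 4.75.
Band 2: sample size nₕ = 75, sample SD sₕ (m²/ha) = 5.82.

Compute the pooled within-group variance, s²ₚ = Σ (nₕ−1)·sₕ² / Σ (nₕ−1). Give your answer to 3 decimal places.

Degrees of freedom: 72 + 74 = 146.
Σ(nₕ−1)sₕ² = 72·22.5625 + 74·33.8724 = 4131.0576.
s²ₚ = 4131.0576 / 146 = 28.29492... → 28.295.

28.295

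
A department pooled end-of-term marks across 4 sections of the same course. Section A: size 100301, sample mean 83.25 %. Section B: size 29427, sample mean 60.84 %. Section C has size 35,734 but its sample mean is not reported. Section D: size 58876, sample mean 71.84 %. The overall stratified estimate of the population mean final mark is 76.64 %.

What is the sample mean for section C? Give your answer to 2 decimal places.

N = 100301 + 29427 + 35734 + 58876 = 224338.
Overall total = μ·N = 76.64·224338 = 17193264.32.
Subtract the known strata: 100301·83.25 + 29427·60.84 + 58876·71.84 = 14370048.77.
Remaining total for section C: 17193264.32 − 14370048.77 = 2823215.55.
Divide by its size: 2823215.55 / 35734 = 79.0064... → 79.01.

79.01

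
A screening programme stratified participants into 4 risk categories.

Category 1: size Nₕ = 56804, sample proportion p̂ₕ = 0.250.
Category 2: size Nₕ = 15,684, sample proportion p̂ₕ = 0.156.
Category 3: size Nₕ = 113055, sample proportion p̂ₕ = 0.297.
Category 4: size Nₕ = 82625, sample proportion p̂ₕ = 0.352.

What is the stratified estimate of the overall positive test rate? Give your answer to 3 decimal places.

0.296

N = 56804 + 15684 + 113055 + 82625 = 268168.
Overall proportion = Σ (Nₕ/N)·p̂ₕ.
Σ Nₕp̂ₕ = 14201 + 2446.704 + 33577.335 + 29084 = 79309.039.
79309.039 / 268168 = 0.29574... → 0.296.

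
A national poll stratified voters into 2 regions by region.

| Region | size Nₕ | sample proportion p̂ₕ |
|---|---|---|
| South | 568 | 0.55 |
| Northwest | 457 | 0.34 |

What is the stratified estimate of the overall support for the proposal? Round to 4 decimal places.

0.4564

Wₕ = Nₕ/N with N = 1025: 0.5541, 0.4459.
p̂_st = 0.5541·0.55 + 0.4459·0.34 ≈ 0.456371... → 0.4564.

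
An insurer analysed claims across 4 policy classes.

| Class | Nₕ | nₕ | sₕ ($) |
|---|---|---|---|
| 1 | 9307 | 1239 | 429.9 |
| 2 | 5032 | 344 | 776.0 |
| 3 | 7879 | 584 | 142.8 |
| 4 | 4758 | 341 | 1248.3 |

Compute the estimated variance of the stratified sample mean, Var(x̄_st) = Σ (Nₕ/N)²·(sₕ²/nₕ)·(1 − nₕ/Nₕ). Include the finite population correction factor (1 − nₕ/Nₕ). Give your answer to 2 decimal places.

N = 26976. Term for each stratum: Wₕ²sₕ²/nₕ·(1−nₕ/Nₕ).
Var(x̄_st) = 15.39161 + 56.74638 + 2.75794 + 131.97154 = 206.86747 → 206.87.

206.87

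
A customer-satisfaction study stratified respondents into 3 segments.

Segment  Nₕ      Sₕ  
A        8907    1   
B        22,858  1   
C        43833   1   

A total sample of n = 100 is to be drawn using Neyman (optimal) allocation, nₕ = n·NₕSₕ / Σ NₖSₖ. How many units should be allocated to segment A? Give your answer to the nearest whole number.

12

A: NₕSₕ = 8907·1 = 8907
B: NₕSₕ = 22858·1 = 22858
C: NₕSₕ = 43833·1 = 43833
Σ NₕSₕ = 75598.
n_A = 100·8907/75598 = 11.782... → 12.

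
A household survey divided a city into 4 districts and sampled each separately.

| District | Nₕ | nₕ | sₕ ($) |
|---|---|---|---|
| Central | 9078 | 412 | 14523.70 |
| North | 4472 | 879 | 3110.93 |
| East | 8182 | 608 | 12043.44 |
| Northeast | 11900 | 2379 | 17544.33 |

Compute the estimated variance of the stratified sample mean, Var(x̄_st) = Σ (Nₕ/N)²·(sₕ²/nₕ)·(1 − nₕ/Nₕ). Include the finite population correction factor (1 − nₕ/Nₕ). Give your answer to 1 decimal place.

N = 33632; Wₕ = Nₕ/N.
district Central: (9078/33632)²·14523.70²/412·(1 − 412/9078) = 35609.0836
district North: (4472/33632)²·3110.93²/879·(1 − 879/4472) = 156.4031
district East: (8182/33632)²·12043.44²/608·(1 − 608/8182) = 13070.0399
district Northeast: (11900/33632)²·17544.33²/2379·(1 − 2379/11900) = 12959.9484
Sum = 61795.4750 → 61795.5.

61795.5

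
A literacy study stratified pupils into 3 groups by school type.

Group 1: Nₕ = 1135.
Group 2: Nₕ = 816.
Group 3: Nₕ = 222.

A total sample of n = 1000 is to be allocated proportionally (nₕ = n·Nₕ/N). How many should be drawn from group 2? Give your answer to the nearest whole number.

376

N = 1135 + 816 + 222 = 2173.
n_2 = 1000·816/2173 = 375.518... → 376.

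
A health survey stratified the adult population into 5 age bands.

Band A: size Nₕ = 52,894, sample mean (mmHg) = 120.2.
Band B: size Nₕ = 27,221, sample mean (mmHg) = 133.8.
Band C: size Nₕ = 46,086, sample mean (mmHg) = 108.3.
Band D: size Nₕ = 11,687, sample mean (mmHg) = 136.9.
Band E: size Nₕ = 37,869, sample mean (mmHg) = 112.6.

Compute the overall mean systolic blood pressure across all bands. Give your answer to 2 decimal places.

118.66

N = 175757; weights Wₕ = Nₕ/N = (0.3009, 0.1549, 0.2622, 0.0665, 0.2155).
x̄_st = Σ Wₕ·x̄ₕ = 0.3009·120.2 + 0.1549·133.8 + 0.2622·108.3 + 0.0665·136.9 + 0.2155·112.6 ≈ 118.6590...
→ 118.66.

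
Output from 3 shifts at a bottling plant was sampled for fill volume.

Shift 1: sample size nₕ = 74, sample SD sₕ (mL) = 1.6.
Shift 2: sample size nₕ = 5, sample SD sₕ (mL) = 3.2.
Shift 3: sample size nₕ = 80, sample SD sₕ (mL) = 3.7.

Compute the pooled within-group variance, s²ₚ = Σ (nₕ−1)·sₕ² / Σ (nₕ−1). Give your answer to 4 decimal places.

Degrees of freedom: 73 + 4 + 79 = 156.
Σ(nₕ−1)sₕ² = 73·2.56 + 4·10.24 + 79·13.69 = 1309.35.
s²ₚ = 1309.35 / 156 = 8.393269... → 8.3933.

8.3933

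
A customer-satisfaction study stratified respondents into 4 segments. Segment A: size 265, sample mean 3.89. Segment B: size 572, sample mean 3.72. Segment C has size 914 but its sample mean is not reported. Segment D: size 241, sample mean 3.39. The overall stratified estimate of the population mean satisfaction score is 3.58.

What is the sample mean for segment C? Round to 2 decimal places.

3.45

Σ Nₕx̄ₕ = N·μ, so 914·x̄_C = 1992·3.58 − (265·3.89 + 572·3.72 + 241·3.39).
= 7131.36 − 3975.68 = 3155.68.
x̄_C = 3155.68 / 914 = 3.4526... → 3.45.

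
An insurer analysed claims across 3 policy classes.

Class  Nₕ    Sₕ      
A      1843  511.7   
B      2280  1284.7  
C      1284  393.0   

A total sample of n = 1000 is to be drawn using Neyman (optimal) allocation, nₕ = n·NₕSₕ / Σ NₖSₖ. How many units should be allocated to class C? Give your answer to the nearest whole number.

Σ NₕSₕ = 1843·511.7 + 2280·1284.7 + 1284·393.0 = 4376791.1.
Share for C: 504612/4376791.1 = 0.11529.
n_C = 1000 × 0.11529 = 115.293... → 115.

115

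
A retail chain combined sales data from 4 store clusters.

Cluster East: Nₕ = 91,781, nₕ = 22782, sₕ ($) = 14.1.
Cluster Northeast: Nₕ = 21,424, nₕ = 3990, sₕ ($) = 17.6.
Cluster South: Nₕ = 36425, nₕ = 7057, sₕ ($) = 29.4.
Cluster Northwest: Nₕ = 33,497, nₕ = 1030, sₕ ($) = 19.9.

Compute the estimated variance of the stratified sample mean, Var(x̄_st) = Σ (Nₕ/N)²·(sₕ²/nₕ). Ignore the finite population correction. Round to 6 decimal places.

N = 183127. Term for each stratum: Wₕ²sₕ²/nₕ.
Var(x̄_st) = 0.002192033 + 0.001062549 + 0.004845838 + 0.012863999 = 0.020964419 → 0.020964.

0.020964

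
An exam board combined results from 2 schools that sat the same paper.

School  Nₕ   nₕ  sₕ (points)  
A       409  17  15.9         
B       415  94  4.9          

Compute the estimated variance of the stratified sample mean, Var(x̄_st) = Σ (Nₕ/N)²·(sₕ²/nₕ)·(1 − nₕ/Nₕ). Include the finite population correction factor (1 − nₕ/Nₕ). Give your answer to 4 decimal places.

3.5617

N = 824; Wₕ = Nₕ/N.
school A: (409/824)²·15.9²/17·(1 − 17/409) = 3.5115615
school B: (415/824)²·4.9²/94·(1 − 94/415) = 0.0501145
Sum = 3.5616760 → 3.5617.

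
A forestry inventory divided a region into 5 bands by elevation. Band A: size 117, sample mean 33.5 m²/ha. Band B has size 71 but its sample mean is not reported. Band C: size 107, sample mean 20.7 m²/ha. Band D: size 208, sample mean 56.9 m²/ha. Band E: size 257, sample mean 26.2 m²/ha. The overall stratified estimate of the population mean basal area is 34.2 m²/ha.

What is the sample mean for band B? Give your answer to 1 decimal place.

18.2

Σ Nₕx̄ₕ = N·μ, so 71·x̄_B = 760·34.2 − (117·33.5 + 107·20.7 + 208·56.9 + 257·26.2).
= 25992 − 24703 = 1289.
x̄_B = 1289 / 71 = 18.155... → 18.2.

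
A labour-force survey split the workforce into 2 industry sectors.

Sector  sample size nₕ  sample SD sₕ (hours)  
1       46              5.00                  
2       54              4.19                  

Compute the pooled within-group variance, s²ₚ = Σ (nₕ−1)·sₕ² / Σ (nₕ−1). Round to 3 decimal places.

1: (46−1)·5.00² = 45·25 = 1125
2: (54−1)·4.19² = 53·17.5561 = 930.4733
Numerator = 2055.4733; denominator = Σ(nₕ−1) = 98.
s²ₚ = 2055.4733/98 = 20.97422... → 20.974.

20.974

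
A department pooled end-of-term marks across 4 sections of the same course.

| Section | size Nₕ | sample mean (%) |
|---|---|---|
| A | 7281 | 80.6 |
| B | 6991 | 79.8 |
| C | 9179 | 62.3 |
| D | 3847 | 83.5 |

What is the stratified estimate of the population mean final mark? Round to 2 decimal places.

N = 7281 + 6991 + 9179 + 3847 = 27298.
Overall mean = Σ (Nₕ/N)·x̄ₕ — weight by population share, not a simple average.
Σ Nₕx̄ₕ = 7281·80.6 + 6991·79.8 + 9179·62.3 + 3847·83.5 = 586848.6 + 557881.8 + 571851.7 + 321224.5 = 2037806.6.
Divide by N: 2037806.6 / 27298 = 74.6504... → 74.65.

74.65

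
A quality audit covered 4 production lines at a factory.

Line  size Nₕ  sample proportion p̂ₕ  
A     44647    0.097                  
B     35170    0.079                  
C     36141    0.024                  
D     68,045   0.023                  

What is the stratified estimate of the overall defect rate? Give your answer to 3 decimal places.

0.052

Wₕ = Nₕ/N with N = 184003: 0.2426, 0.1911, 0.1964, 0.3698.
p̂_st = 0.2426·0.097 + 0.1911·0.079 + 0.1964·0.024 + 0.3698·0.023 ≈ 0.05186... → 0.052.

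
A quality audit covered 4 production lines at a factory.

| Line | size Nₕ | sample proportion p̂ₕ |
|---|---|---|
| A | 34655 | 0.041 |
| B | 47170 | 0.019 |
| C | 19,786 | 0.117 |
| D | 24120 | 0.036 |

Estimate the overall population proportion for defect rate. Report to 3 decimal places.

0.044

Wₕ = Nₕ/N with N = 125731: 0.2756, 0.3752, 0.1574, 0.1918.
p̂_st = 0.2756·0.041 + 0.3752·0.019 + 0.1574·0.117 + 0.1918·0.036 ≈ 0.04375... → 0.044.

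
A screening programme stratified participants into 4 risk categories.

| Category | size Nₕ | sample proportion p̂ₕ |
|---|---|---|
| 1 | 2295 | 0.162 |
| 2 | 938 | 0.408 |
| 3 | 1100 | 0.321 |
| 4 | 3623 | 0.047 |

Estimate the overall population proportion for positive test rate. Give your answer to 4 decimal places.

0.1606

N = 2295 + 938 + 1100 + 3623 = 7956.
Overall proportion = Σ (Nₕ/N)·p̂ₕ.
Σ Nₕp̂ₕ = 371.79 + 382.704 + 353.1 + 170.281 = 1277.875.
1277.875 / 7956 = 0.160618... → 0.1606.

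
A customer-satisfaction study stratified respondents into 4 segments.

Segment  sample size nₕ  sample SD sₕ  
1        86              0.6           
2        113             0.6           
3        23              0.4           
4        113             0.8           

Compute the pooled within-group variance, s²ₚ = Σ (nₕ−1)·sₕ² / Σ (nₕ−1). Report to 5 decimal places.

0.44145

1: (86−1)·0.6² = 85·0.36 = 30.6
2: (113−1)·0.6² = 112·0.36 = 40.32
3: (23−1)·0.4² = 22·0.16 = 3.52
4: (113−1)·0.8² = 112·0.64 = 71.68
Numerator = 146.12; denominator = Σ(nₕ−1) = 331.
s²ₚ = 146.12/331 = 0.4414502... → 0.44145.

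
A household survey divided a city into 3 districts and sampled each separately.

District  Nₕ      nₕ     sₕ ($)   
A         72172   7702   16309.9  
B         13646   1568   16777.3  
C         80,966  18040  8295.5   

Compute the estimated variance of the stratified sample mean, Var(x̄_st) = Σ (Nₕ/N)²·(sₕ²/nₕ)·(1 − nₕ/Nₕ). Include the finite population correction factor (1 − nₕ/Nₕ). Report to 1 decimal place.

N = 166784. Term for each stratum: Wₕ²sₕ²/nₕ·(1−nₕ/Nₕ).
Var(x̄_st) = 5777.1909 + 1063.6279 + 698.6709 = 7539.4897 → 7539.5.

7539.5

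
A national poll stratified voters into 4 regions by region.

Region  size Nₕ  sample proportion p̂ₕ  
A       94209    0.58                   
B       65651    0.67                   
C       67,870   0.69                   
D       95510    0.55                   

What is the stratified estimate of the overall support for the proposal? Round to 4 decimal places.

0.6125

N = 94209 + 65651 + 67870 + 95510 = 323240.
Overall proportion = Σ (Nₕ/N)·p̂ₕ.
Σ Nₕp̂ₕ = 54641.22 + 43986.17 + 46830.3 + 52530.5 = 197988.19.
197988.19 / 323240 = 0.612511... → 0.6125.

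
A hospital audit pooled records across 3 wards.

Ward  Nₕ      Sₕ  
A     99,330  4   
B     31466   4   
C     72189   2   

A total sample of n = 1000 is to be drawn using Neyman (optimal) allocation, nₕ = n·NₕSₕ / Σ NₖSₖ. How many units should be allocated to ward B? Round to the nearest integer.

A: NₕSₕ = 99330·4 = 397320
B: NₕSₕ = 31466·4 = 125864
C: NₕSₕ = 72189·2 = 144378
Σ NₕSₕ = 667562.
n_B = 1000·125864/667562 = 188.543... → 189.

189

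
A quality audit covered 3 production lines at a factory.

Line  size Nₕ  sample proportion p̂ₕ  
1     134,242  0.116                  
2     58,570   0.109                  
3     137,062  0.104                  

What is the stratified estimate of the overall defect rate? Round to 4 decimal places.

0.1098

N = 134242 + 58570 + 137062 = 329874.
Overall proportion = Σ (Nₕ/N)·p̂ₕ.
Σ Nₕp̂ₕ = 15572.072 + 6384.13 + 14254.448 = 36210.65.
36210.65 / 329874 = 0.109771... → 0.1098.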